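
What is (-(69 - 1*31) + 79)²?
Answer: 1681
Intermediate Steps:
(-(69 - 1*31) + 79)² = (-(69 - 31) + 79)² = (-1*38 + 79)² = (-38 + 79)² = 41² = 1681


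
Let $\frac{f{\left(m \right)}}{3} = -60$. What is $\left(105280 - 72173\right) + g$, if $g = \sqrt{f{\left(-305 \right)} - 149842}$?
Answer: $33107 + i \sqrt{150022} \approx 33107.0 + 387.33 i$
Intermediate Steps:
$f{\left(m \right)} = -180$ ($f{\left(m \right)} = 3 \left(-60\right) = -180$)
$g = i \sqrt{150022}$ ($g = \sqrt{-180 - 149842} = \sqrt{-150022} = i \sqrt{150022} \approx 387.33 i$)
$\left(105280 - 72173\right) + g = \left(105280 - 72173\right) + i \sqrt{150022} = 33107 + i \sqrt{150022}$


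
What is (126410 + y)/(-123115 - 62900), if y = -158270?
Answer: 2124/12401 ≈ 0.17128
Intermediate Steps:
(126410 + y)/(-123115 - 62900) = (126410 - 158270)/(-123115 - 62900) = -31860/(-186015) = -31860*(-1/186015) = 2124/12401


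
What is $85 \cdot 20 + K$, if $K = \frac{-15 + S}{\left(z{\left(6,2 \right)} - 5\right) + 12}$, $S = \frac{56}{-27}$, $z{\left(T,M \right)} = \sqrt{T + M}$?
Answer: $\frac{1878673}{1107} + \frac{922 \sqrt{2}}{1107} \approx 1698.3$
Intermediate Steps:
$z{\left(T,M \right)} = \sqrt{M + T}$
$S = - \frac{56}{27}$ ($S = 56 \left(- \frac{1}{27}\right) = - \frac{56}{27} \approx -2.0741$)
$K = - \frac{461}{27 \left(7 + 2 \sqrt{2}\right)}$ ($K = \frac{-15 - \frac{56}{27}}{\left(\sqrt{2 + 6} - 5\right) + 12} = - \frac{461}{27 \left(\left(\sqrt{8} - 5\right) + 12\right)} = - \frac{461}{27 \left(\left(2 \sqrt{2} - 5\right) + 12\right)} = - \frac{461}{27 \left(\left(-5 + 2 \sqrt{2}\right) + 12\right)} = - \frac{461}{27 \left(7 + 2 \sqrt{2}\right)} \approx -1.7372$)
$85 \cdot 20 + K = 85 \cdot 20 - \left(\frac{3227}{1107} - \frac{922 \sqrt{2}}{1107}\right) = 1700 - \left(\frac{3227}{1107} - \frac{922 \sqrt{2}}{1107}\right) = \frac{1878673}{1107} + \frac{922 \sqrt{2}}{1107}$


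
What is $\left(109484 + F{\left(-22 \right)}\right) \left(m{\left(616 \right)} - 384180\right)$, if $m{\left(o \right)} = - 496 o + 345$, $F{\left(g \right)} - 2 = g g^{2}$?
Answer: $-68136050898$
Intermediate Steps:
$F{\left(g \right)} = 2 + g^{3}$ ($F{\left(g \right)} = 2 + g g^{2} = 2 + g^{3}$)
$m{\left(o \right)} = 345 - 496 o$
$\left(109484 + F{\left(-22 \right)}\right) \left(m{\left(616 \right)} - 384180\right) = \left(109484 + \left(2 + \left(-22\right)^{3}\right)\right) \left(\left(345 - 305536\right) - 384180\right) = \left(109484 + \left(2 - 10648\right)\right) \left(\left(345 - 305536\right) - 384180\right) = \left(109484 - 10646\right) \left(-305191 - 384180\right) = 98838 \left(-689371\right) = -68136050898$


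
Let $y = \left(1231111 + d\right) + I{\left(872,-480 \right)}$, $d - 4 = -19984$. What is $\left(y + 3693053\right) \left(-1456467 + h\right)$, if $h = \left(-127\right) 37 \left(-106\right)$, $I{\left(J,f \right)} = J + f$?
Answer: $-4700413214848$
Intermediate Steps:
$d = -19980$ ($d = 4 - 19984 = -19980$)
$h = 498094$ ($h = \left(-4699\right) \left(-106\right) = 498094$)
$y = 1211523$ ($y = \left(1231111 - 19980\right) + \left(872 - 480\right) = 1211131 + 392 = 1211523$)
$\left(y + 3693053\right) \left(-1456467 + h\right) = \left(1211523 + 3693053\right) \left(-1456467 + 498094\right) = 4904576 \left(-958373\right) = -4700413214848$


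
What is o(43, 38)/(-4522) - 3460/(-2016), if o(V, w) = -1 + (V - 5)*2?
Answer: 276695/162792 ≈ 1.6997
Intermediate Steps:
o(V, w) = -11 + 2*V (o(V, w) = -1 + (-5 + V)*2 = -1 + (-10 + 2*V) = -11 + 2*V)
o(43, 38)/(-4522) - 3460/(-2016) = (-11 + 2*43)/(-4522) - 3460/(-2016) = (-11 + 86)*(-1/4522) - 3460*(-1/2016) = 75*(-1/4522) + 865/504 = -75/4522 + 865/504 = 276695/162792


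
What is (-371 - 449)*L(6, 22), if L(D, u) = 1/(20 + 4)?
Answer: -205/6 ≈ -34.167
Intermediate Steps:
L(D, u) = 1/24
(-371 - 449)*L(6, 22) = (-371 - 449)*(1/24) = -820*1/24 = -205/6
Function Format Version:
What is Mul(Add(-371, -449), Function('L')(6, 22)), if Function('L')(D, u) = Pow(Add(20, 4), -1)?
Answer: Rational(-205, 6) ≈ -34.167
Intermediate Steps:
Function('L')(D, u) = Rational(1, 24) (Function('L')(D, u) = Pow(24, -1) = Rational(1, 24))
Mul(Add(-371, -449), Function('L')(6, 22)) = Mul(Add(-371, -449), Rational(1, 24)) = Mul(-820, Rational(1, 24)) = Rational(-205, 6)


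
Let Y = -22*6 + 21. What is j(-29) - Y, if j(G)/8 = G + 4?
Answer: -89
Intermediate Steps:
Y = -111 (Y = -132 + 21 = -111)
j(G) = 32 + 8*G (j(G) = 8*(G + 4) = 8*(4 + G) = 32 + 8*G)
j(-29) - Y = (32 + 8*(-29)) - 1*(-111) = (32 - 232) + 111 = -200 + 111 = -89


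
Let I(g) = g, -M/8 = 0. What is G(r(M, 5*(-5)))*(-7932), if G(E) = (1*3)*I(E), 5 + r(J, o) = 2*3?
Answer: -23796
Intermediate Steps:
M = 0 (M = -8*0 = 0)
r(J, o) = 1 (r(J, o) = -5 + 2*3 = -5 + 6 = 1)
G(E) = 3*E (G(E) = (1*3)*E = 3*E)
G(r(M, 5*(-5)))*(-7932) = (3*1)*(-7932) = 3*(-7932) = -23796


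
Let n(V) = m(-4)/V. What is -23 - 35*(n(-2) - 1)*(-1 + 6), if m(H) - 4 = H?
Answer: 152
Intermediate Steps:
m(H) = 4 + H
n(V) = 0 (n(V) = (4 - 4)/V = 0/V = 0)
-23 - 35*(n(-2) - 1)*(-1 + 6) = -23 - 35*(0 - 1)*(-1 + 6) = -23 - (-35)*5 = -23 - 35*(-5) = -23 + 175 = 152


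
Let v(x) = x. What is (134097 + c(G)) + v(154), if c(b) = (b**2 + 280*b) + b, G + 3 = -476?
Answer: 229093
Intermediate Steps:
G = -479 (G = -3 - 476 = -479)
c(b) = b**2 + 281*b
(134097 + c(G)) + v(154) = (134097 - 479*(281 - 479)) + 154 = (134097 - 479*(-198)) + 154 = (134097 + 94842) + 154 = 228939 + 154 = 229093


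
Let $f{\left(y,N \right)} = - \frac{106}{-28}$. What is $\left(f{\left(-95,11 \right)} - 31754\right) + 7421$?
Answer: $- \frac{340609}{14} \approx -24329.0$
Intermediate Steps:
$f{\left(y,N \right)} = \frac{53}{14}$ ($f{\left(y,N \right)} = \left(-106\right) \left(- \frac{1}{28}\right) = \frac{53}{14}$)
$\left(f{\left(-95,11 \right)} - 31754\right) + 7421 = \left(\frac{53}{14} - 31754\right) + 7421 = - \frac{444503}{14} + 7421 = - \frac{340609}{14}$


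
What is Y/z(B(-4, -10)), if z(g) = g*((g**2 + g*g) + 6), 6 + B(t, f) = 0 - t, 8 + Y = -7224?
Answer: 1808/7 ≈ 258.29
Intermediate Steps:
Y = -7232 (Y = -8 - 7224 = -7232)
B(t, f) = -6 - t (B(t, f) = -6 + (0 - t) = -6 - t)
z(g) = g*(6 + 2*g**2) (z(g) = g*((g**2 + g**2) + 6) = g*(2*g**2 + 6) = g*(6 + 2*g**2))
Y/z(B(-4, -10)) = -7232*1/(2*(-6 - 1*(-4))*(3 + (-6 - 1*(-4))**2)) = -7232*1/(2*(-6 + 4)*(3 + (-6 + 4)**2)) = -7232*(-1/(4*(3 + (-2)**2))) = -7232*(-1/(4*(3 + 4))) = -7232/(2*(-2)*7) = -7232/(-28) = -7232*(-1/28) = 1808/7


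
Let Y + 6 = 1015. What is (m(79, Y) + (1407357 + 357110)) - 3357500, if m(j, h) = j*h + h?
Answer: -1512313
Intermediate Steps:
Y = 1009 (Y = -6 + 1015 = 1009)
m(j, h) = h + h*j (m(j, h) = h*j + h = h + h*j)
(m(79, Y) + (1407357 + 357110)) - 3357500 = (1009*(1 + 79) + (1407357 + 357110)) - 3357500 = (1009*80 + 1764467) - 3357500 = (80720 + 1764467) - 3357500 = 1845187 - 3357500 = -1512313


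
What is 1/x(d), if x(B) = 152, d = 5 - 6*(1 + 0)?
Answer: 1/152 ≈ 0.0065789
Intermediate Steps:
d = -1 (d = 5 - 6*1 = 5 - 6 = -1)
1/x(d) = 1/152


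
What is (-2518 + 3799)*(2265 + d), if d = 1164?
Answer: 4392549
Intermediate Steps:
(-2518 + 3799)*(2265 + d) = (-2518 + 3799)*(2265 + 1164) = 1281*3429 = 4392549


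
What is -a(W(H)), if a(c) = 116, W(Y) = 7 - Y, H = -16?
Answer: -116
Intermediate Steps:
-a(W(H)) = -1*116 = -116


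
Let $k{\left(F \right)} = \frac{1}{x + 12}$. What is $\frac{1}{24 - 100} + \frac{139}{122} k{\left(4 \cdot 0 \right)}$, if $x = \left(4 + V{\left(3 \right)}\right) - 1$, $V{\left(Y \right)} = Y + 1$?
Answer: $\frac{217}{4636} \approx 0.046808$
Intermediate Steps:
$V{\left(Y \right)} = 1 + Y$
$x = 7$ ($x = \left(4 + \left(1 + 3\right)\right) - 1 = \left(4 + 4\right) - 1 = 8 - 1 = 7$)
$k{\left(F \right)} = \frac{1}{19}$ ($k{\left(F \right)} = \frac{1}{7 + 12} = \frac{1}{19}$)
$\frac{1}{24 - 100} + \frac{139}{122} k{\left(4 \cdot 0 \right)} = \frac{1}{24 - 100} + \frac{139}{122} \cdot \frac{1}{19} = \frac{1}{-76} + 139 \cdot \frac{1}{122} \cdot \frac{1}{19} = - \frac{1}{76} + \frac{139}{122} \cdot \frac{1}{19} = - \frac{1}{76} + \frac{139}{2318} = \frac{217}{4636}$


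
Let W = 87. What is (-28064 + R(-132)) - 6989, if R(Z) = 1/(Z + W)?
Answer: -1577386/45 ≈ -35053.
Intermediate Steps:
R(Z) = 1/(87 + Z) (R(Z) = 1/(Z + 87) = 1/(87 + Z))
(-28064 + R(-132)) - 6989 = (-28064 + 1/(87 - 132)) - 6989 = (-28064 + 1/(-45)) - 6989 = (-28064 - 1/45) - 6989 = -1262881/45 - 6989 = -1577386/45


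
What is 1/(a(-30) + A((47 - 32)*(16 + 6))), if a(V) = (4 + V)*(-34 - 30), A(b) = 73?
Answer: 1/1737 ≈ 0.00057571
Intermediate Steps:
a(V) = -256 - 64*V (a(V) = (4 + V)*(-64) = -256 - 64*V)
1/(a(-30) + A((47 - 32)*(16 + 6))) = 1/((-256 - 64*(-30)) + 73) = 1/((-256 + 1920) + 73) = 1/(1664 + 73) = 1/1737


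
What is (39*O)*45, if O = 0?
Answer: 0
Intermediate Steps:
(39*O)*45 = (39*0)*45 = 0*45 = 0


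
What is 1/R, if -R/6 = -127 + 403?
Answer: -1/1656 ≈ -0.00060386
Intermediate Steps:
R = -1656 (R = -6*(-127 + 403) = -6*276 = -1656)
1/R = 1/(-1656) = -1/1656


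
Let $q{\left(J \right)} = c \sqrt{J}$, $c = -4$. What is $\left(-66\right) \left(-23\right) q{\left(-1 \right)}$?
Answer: $- 6072 i \approx - 6072.0 i$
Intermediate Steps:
$q{\left(J \right)} = - 4 \sqrt{J}$
$\left(-66\right) \left(-23\right) q{\left(-1 \right)} = \left(-66\right) \left(-23\right) \left(- 4 \sqrt{-1}\right) = 1518 \left(- 4 i\right) = - 6072 i$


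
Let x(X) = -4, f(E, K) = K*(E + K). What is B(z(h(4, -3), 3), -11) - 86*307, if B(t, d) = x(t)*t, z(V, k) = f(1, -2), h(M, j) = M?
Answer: -26410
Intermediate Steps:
z(V, k) = 2 (z(V, k) = -2*(1 - 2) = -2*(-1) = 2)
B(t, d) = -4*t
B(z(h(4, -3), 3), -11) - 86*307 = -4*2 - 86*307 = -8 - 26402 = -26410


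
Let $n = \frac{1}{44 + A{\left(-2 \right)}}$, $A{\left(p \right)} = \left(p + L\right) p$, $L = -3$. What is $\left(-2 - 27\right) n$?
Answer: $- \frac{29}{54} \approx -0.53704$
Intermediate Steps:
$A{\left(p \right)} = p \left(-3 + p\right)$ ($A{\left(p \right)} = \left(p - 3\right) p = \left(-3 + p\right) p = p \left(-3 + p\right)$)
$n = \frac{1}{54}$ ($n = \frac{1}{44 - 2 \left(-3 - 2\right)} = \frac{1}{44 - -10} = \frac{1}{44 + 10} = \frac{1}{54} \approx 0.018519$)
$\left(-2 - 27\right) n = \left(-2 - 27\right) \frac{1}{54} = \left(-29\right) \frac{1}{54} = - \frac{29}{54}$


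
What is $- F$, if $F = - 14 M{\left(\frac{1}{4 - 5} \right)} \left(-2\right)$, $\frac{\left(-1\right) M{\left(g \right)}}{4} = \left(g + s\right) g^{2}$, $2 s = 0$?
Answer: $-112$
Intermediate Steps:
$s = 0$ ($s = \frac{1}{2} \cdot 0 = 0$)
$M{\left(g \right)} = - 4 g^{3}$ ($M{\left(g \right)} = - 4 \left(g + 0\right) g^{2} = - 4 g g^{2} = - 4 g^{3}$)
$F = 112$ ($F = - 14 \left(- 4 \left(\frac{1}{4 - 5}\right)^{3}\right) \left(-2\right) = - 14 \left(- 4 \left(\frac{1}{-1}\right)^{3}\right) \left(-2\right) = - 14 \left(- 4 \left(-1\right)^{3}\right) \left(-2\right) = - 14 \left(\left(-4\right) \left(-1\right)\right) \left(-2\right) = \left(-14\right) 4 \left(-2\right) = \left(-56\right) \left(-2\right) = 112$)
$- F = \left(-1\right) 112 = -112$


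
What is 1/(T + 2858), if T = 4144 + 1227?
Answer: 1/8229 ≈ 0.00012152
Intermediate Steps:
T = 5371
1/(T + 2858) = 1/(5371 + 2858) = 1/8229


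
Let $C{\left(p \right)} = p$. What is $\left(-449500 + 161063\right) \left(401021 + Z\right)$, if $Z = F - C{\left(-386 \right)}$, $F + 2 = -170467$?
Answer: $-66611063906$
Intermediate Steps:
$F = -170469$ ($F = -2 - 170467 = -170469$)
$Z = -170083$ ($Z = -170469 - -386 = -170469 + 386 = -170083$)
$\left(-449500 + 161063\right) \left(401021 + Z\right) = \left(-449500 + 161063\right) \left(401021 - 170083\right) = \left(-288437\right) 230938 = -66611063906$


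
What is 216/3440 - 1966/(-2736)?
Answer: 229813/294120 ≈ 0.78136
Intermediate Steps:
216/3440 - 1966/(-2736) = 216*(1/3440) - 1966*(-1/2736) = 27/430 + 983/1368 = 229813/294120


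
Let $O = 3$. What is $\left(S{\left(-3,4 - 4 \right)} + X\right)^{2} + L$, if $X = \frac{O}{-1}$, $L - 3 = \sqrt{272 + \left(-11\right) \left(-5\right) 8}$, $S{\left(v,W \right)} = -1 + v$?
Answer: $52 + 2 \sqrt{178} \approx 78.683$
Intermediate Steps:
$L = 3 + 2 \sqrt{178}$ ($L = 3 + \sqrt{272 + \left(-11\right) \left(-5\right) 8} = 3 + \sqrt{272 + 55 \cdot 8} = 3 + \sqrt{272 + 440} = 3 + \sqrt{712} = 3 + 2 \sqrt{178} \approx 29.683$)
$X = -3$ ($X = \frac{3}{-1} = 3 \left(-1\right) = -3$)
$\left(S{\left(-3,4 - 4 \right)} + X\right)^{2} + L = \left(\left(-1 - 3\right) - 3\right)^{2} + \left(3 + 2 \sqrt{178}\right) = \left(-4 - 3\right)^{2} + \left(3 + 2 \sqrt{178}\right) = \left(-7\right)^{2} + \left(3 + 2 \sqrt{178}\right) = 49 + \left(3 + 2 \sqrt{178}\right) = 52 + 2 \sqrt{178}$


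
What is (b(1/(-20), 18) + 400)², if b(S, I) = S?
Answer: 63984001/400 ≈ 1.5996e+5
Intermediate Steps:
(b(1/(-20), 18) + 400)² = (1/(-20) + 400)² = (-1/20 + 400)² = (7999/20)² = 63984001/400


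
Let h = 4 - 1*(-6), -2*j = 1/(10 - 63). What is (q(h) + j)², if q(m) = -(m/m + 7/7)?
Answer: 44521/11236 ≈ 3.9624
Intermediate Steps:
j = 1/106 (j = -1/(2*(10 - 63)) = -½/(-53) = -½*(-1/53) = 1/106 ≈ 0.0094340)
h = 10 (h = 4 + 6 = 10)
q(m) = -2 (q(m) = -(1 + 7*(⅐)) = -(1 + 1) = -1*2 = -2)
(q(h) + j)² = (-2 + 1/106)² = (-211/106)² = 44521/11236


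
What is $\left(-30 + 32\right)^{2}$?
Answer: $4$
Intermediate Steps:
$\left(-30 + 32\right)^{2} = 2^{2} = 4$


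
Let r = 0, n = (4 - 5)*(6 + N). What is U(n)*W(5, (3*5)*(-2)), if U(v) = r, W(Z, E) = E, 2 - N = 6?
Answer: 0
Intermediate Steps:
N = -4 (N = 2 - 1*6 = 2 - 6 = -4)
n = -2 (n = (4 - 5)*(6 - 4) = -1*2 = -2)
U(v) = 0
U(n)*W(5, (3*5)*(-2)) = 0*((3*5)*(-2)) = 0*(15*(-2)) = 0*(-30) = 0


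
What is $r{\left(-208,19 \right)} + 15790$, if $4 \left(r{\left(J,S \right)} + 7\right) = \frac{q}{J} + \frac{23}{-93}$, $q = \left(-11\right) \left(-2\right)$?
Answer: $\frac{610609289}{38688} \approx 15783.0$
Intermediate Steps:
$q = 22$
$r{\left(J,S \right)} = - \frac{2627}{372} + \frac{11}{2 J}$ ($r{\left(J,S \right)} = -7 + \frac{\frac{22}{J} + \frac{23}{-93}}{4} = -7 + \frac{\frac{22}{J} + 23 \left(- \frac{1}{93}\right)}{4} = -7 + \frac{\frac{22}{J} - \frac{23}{93}}{4} = -7 + \frac{- \frac{23}{93} + \frac{22}{J}}{4} = -7 - \left(\frac{23}{372} - \frac{11}{2 J}\right) = - \frac{2627}{372} + \frac{11}{2 J}$)
$r{\left(-208,19 \right)} + 15790 = \frac{2046 - -546416}{372 \left(-208\right)} + 15790 = \frac{1}{372} \left(- \frac{1}{208}\right) \left(2046 + 546416\right) + 15790 = \frac{1}{372} \left(- \frac{1}{208}\right) 548462 + 15790 = - \frac{274231}{38688} + 15790 = \frac{610609289}{38688}$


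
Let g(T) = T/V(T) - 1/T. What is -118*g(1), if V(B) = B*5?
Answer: 472/5 ≈ 94.400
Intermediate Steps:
V(B) = 5*B
g(T) = ⅕ - 1/T (g(T) = T/((5*T)) - 1/T = T*(1/(5*T)) - 1/T = ⅕ - 1/T)
-118*g(1) = -118*(-5 + 1)/(5*1) = -118*(-4)/5 = -118*(-⅘) = 472/5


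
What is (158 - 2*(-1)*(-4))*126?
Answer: 18900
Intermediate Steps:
(158 - 2*(-1)*(-4))*126 = (158 + 2*(-4))*126 = (158 - 8)*126 = 150*126 = 18900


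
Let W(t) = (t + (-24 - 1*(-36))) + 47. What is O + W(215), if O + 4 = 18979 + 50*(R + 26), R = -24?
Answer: 19349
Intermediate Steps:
W(t) = 59 + t (W(t) = (t + (-24 + 36)) + 47 = (t + 12) + 47 = (12 + t) + 47 = 59 + t)
O = 19075 (O = -4 + (18979 + 50*(-24 + 26)) = -4 + (18979 + 50*2) = -4 + (18979 + 100) = -4 + 19079 = 19075)
O + W(215) = 19075 + (59 + 215) = 19075 + 274 = 19349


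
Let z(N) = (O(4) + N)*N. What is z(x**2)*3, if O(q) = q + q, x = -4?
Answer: 1152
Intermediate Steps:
O(q) = 2*q
z(N) = N*(8 + N) (z(N) = (2*4 + N)*N = (8 + N)*N = N*(8 + N))
z(x**2)*3 = ((-4)**2*(8 + (-4)**2))*3 = (16*(8 + 16))*3 = (16*24)*3 = 384*3 = 1152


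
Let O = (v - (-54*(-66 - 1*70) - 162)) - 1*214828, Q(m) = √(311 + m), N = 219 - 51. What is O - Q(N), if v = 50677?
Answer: -171333 - √479 ≈ -1.7136e+5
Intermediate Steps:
N = 168
O = -171333 (O = (50677 - (-54*(-66 - 1*70) - 162)) - 1*214828 = (50677 - (-54*(-66 - 70) - 162)) - 214828 = (50677 - (-54*(-136) - 162)) - 214828 = (50677 - (7344 - 162)) - 214828 = (50677 - 1*7182) - 214828 = (50677 - 7182) - 214828 = 43495 - 214828 = -171333)
O - Q(N) = -171333 - √(311 + 168) = -171333 - √479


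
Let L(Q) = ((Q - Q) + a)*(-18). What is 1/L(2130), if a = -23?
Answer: 1/414 ≈ 0.0024155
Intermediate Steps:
L(Q) = 414 (L(Q) = ((Q - Q) - 23)*(-18) = (0 - 23)*(-18) = -23*(-18) = 414)
1/L(2130) = 1/414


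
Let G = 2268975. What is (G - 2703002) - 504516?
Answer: -938543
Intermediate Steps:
(G - 2703002) - 504516 = (2268975 - 2703002) - 504516 = -434027 - 504516 = -938543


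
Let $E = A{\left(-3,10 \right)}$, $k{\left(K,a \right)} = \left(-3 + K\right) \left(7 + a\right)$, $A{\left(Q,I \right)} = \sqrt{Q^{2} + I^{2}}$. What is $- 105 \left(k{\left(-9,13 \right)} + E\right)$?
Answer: $25200 - 105 \sqrt{109} \approx 24104.0$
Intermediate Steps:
$A{\left(Q,I \right)} = \sqrt{I^{2} + Q^{2}}$
$E = \sqrt{109}$ ($E = \sqrt{10^{2} + \left(-3\right)^{2}} = \sqrt{100 + 9} = \sqrt{109} \approx 10.44$)
$- 105 \left(k{\left(-9,13 \right)} + E\right) = - 105 \left(\left(-21 - 39 + 7 \left(-9\right) - 117\right) + \sqrt{109}\right) = - 105 \left(\left(-21 - 39 - 63 - 117\right) + \sqrt{109}\right) = - 105 \left(-240 + \sqrt{109}\right) = 25200 - 105 \sqrt{109}$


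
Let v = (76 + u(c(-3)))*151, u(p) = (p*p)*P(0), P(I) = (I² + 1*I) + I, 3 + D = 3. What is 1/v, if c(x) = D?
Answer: 1/11476 ≈ 8.7138e-5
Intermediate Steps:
D = 0 (D = -3 + 3 = 0)
c(x) = 0
P(I) = I² + 2*I (P(I) = (I² + I) + I = (I + I²) + I = I² + 2*I)
u(p) = 0 (u(p) = (p*p)*(0*(2 + 0)) = p²*(0*2) = p²*0 = 0)
v = 11476 (v = (76 + 0)*151 = 76*151 = 11476)
1/v = 1/11476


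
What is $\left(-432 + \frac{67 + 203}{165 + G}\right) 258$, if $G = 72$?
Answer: $- \frac{8781804}{79} \approx -1.1116 \cdot 10^{5}$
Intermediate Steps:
$\left(-432 + \frac{67 + 203}{165 + G}\right) 258 = \left(-432 + \frac{67 + 203}{165 + 72}\right) 258 = \left(-432 + \frac{270}{237}\right) 258 = \left(-432 + 270 \cdot \frac{1}{237}\right) 258 = \left(-432 + \frac{90}{79}\right) 258 = \left(- \frac{34038}{79}\right) 258 = - \frac{8781804}{79}$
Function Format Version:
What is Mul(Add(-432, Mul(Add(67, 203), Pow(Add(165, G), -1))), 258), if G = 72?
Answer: Rational(-8781804, 79) ≈ -1.1116e+5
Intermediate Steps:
Mul(Add(-432, Mul(Add(67, 203), Pow(Add(165, G), -1))), 258) = Mul(Add(-432, Mul(Add(67, 203), Pow(Add(165, 72), -1))), 258) = Mul(Add(-432, Mul(270, Pow(237, -1))), 258) = Mul(Add(-432, Mul(270, Rational(1, 237))), 258) = Mul(Add(-432, Rational(90, 79)), 258) = Mul(Rational(-34038, 79), 258) = Rational(-8781804, 79)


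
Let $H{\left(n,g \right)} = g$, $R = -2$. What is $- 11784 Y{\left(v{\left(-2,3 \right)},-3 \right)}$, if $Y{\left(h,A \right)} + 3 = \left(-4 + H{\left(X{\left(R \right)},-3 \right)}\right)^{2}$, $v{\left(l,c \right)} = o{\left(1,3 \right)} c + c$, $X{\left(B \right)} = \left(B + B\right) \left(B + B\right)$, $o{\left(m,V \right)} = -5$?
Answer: $-542064$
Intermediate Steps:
$X{\left(B \right)} = 4 B^{2}$ ($X{\left(B \right)} = 2 B 2 B = 4 B^{2}$)
$v{\left(l,c \right)} = - 4 c$ ($v{\left(l,c \right)} = - 5 c + c = - 4 c$)
$Y{\left(h,A \right)} = 46$ ($Y{\left(h,A \right)} = -3 + \left(-4 - 3\right)^{2} = -3 + \left(-7\right)^{2} = -3 + 49 = 46$)
$- 11784 Y{\left(v{\left(-2,3 \right)},-3 \right)} = \left(-11784\right) 46 = -542064$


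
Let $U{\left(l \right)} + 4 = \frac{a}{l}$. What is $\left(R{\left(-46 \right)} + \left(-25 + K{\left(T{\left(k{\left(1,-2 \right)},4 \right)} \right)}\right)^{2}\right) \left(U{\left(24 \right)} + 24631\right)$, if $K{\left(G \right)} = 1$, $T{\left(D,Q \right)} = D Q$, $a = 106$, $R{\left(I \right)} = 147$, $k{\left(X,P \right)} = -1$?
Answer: $\frac{71234057}{4} \approx 1.7809 \cdot 10^{7}$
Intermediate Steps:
$U{\left(l \right)} = -4 + \frac{106}{l}$
$\left(R{\left(-46 \right)} + \left(-25 + K{\left(T{\left(k{\left(1,-2 \right)},4 \right)} \right)}\right)^{2}\right) \left(U{\left(24 \right)} + 24631\right) = \left(147 + \left(-25 + 1\right)^{2}\right) \left(\left(-4 + \frac{106}{24}\right) + 24631\right) = \left(147 + \left(-24\right)^{2}\right) \left(\left(-4 + 106 \cdot \frac{1}{24}\right) + 24631\right) = \left(147 + 576\right) \left(\left(-4 + \frac{53}{12}\right) + 24631\right) = 723 \left(\frac{5}{12} + 24631\right) = 723 \cdot \frac{295577}{12} = \frac{71234057}{4}$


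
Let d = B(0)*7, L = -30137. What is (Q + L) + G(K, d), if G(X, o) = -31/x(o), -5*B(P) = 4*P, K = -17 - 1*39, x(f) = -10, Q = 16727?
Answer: -134069/10 ≈ -13407.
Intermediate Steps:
K = -56 (K = -17 - 39 = -56)
B(P) = -4*P/5
d = 0 (d = -⅘*0*7 = 0*7 = 0)
G(X, o) = 31/10 (G(X, o) = -31/(-10) = -31*(-⅒) = 31/10)
(Q + L) + G(K, d) = (16727 - 30137) + 31/10 = -13410 + 31/10 = -134069/10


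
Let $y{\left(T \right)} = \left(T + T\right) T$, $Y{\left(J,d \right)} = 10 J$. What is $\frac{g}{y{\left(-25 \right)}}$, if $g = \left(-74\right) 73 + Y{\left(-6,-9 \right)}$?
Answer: $- \frac{2731}{625} \approx -4.3696$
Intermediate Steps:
$y{\left(T \right)} = 2 T^{2}$ ($y{\left(T \right)} = 2 T T = 2 T^{2}$)
$g = -5462$ ($g = \left(-74\right) 73 + 10 \left(-6\right) = -5402 - 60 = -5462$)
$\frac{g}{y{\left(-25 \right)}} = - \frac{5462}{2 \left(-25\right)^{2}} = - \frac{5462}{2 \cdot 625} = - \frac{5462}{1250} = \left(-5462\right) \frac{1}{1250} = - \frac{2731}{625}$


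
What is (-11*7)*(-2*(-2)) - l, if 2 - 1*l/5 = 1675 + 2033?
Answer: 18222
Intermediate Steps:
l = -18530 (l = 10 - 5*(1675 + 2033) = 10 - 5*3708 = 10 - 18540 = -18530)
(-11*7)*(-2*(-2)) - l = (-11*7)*(-2*(-2)) - 1*(-18530) = -77*4 + 18530 = -308 + 18530 = 18222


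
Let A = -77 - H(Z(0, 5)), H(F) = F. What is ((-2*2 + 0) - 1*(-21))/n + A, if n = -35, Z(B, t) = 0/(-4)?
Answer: -2712/35 ≈ -77.486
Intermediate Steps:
Z(B, t) = 0 (Z(B, t) = 0*(-¼) = 0)
A = -77 (A = -77 - 1*0 = -77 + 0 = -77)
((-2*2 + 0) - 1*(-21))/n + A = ((-2*2 + 0) - 1*(-21))/(-35) - 77 = ((-4 + 0) + 21)*(-1/35) - 77 = (-4 + 21)*(-1/35) - 77 = 17*(-1/35) - 77 = -17/35 - 77 = -2712/35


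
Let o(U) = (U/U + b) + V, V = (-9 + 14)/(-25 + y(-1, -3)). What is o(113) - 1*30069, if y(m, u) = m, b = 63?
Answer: -780135/26 ≈ -30005.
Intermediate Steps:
V = -5/26 (V = (-9 + 14)/(-25 - 1) = 5/(-26) = 5*(-1/26) = -5/26 ≈ -0.19231)
o(U) = 1659/26 (o(U) = (U/U + 63) - 5/26 = (1 + 63) - 5/26 = 64 - 5/26 = 1659/26)
o(113) - 1*30069 = 1659/26 - 1*30069 = 1659/26 - 30069 = -780135/26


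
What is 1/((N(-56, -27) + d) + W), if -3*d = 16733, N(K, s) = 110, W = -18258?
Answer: -3/71177 ≈ -4.2148e-5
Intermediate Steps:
d = -16733/3 (d = -⅓*16733 = -16733/3 ≈ -5577.7)
1/((N(-56, -27) + d) + W) = 1/((110 - 16733/3) - 18258) = 1/(-16403/3 - 18258) = 1/(-71177/3) = -3/71177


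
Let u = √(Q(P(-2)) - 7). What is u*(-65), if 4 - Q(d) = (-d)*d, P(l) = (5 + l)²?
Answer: -65*√78 ≈ -574.06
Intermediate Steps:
Q(d) = 4 + d² (Q(d) = 4 - (-d)*d = 4 - (-1)*d² = 4 + d²)
u = √78 (u = √((4 + ((5 - 2)²)²) - 7) = √((4 + (3²)²) - 7) = √((4 + 9²) - 7) = √((4 + 81) - 7) = √(85 - 7) = √78 ≈ 8.8318)
u*(-65) = √78*(-65) = -65*√78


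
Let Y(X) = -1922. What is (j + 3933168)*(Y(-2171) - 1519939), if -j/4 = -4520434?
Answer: -33503623816344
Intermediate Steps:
j = 18081736 (j = -4*(-4520434) = 18081736)
(j + 3933168)*(Y(-2171) - 1519939) = (18081736 + 3933168)*(-1922 - 1519939) = 22014904*(-1521861) = -33503623816344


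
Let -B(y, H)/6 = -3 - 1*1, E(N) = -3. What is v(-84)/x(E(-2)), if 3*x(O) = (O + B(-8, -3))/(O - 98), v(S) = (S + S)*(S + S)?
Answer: -407232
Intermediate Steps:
v(S) = 4*S² (v(S) = (2*S)*(2*S) = 4*S²)
B(y, H) = 24 (B(y, H) = -6*(-3 - 1*1) = -6*(-3 - 1) = -6*(-4) = 24)
x(O) = (24 + O)/(3*(-98 + O)) (x(O) = ((O + 24)/(O - 98))/3 = ((24 + O)/(-98 + O))/3 = (24 + O)/(3*(-98 + O)))
v(-84)/x(E(-2)) = (4*(-84)²)/(((24 - 3)/(3*(-98 - 3)))) = (4*7056)/(((⅓)*21/(-101))) = 28224/(((⅓)*(-1/101)*21)) = 28224/(-7/101) = 28224*(-101/7) = -407232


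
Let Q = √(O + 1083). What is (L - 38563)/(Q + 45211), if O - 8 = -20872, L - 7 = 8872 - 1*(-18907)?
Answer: -487238947/2044054302 + 10777*I*√19781/2044054302 ≈ -0.23837 + 0.00074153*I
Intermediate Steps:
L = 27786 (L = 7 + (8872 - 1*(-18907)) = 7 + (8872 + 18907) = 7 + 27779 = 27786)
O = -20864 (O = 8 - 20872 = -20864)
Q = I*√19781 (Q = √(-20864 + 1083) = √(-19781) = I*√19781 ≈ 140.65*I)
(L - 38563)/(Q + 45211) = (27786 - 38563)/(I*√19781 + 45211) = -10777/(45211 + I*√19781)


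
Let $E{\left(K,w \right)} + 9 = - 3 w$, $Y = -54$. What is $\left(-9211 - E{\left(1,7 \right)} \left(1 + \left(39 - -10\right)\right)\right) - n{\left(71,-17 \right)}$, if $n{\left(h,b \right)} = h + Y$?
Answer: $-7728$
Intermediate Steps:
$E{\left(K,w \right)} = -9 - 3 w$
$n{\left(h,b \right)} = -54 + h$ ($n{\left(h,b \right)} = h - 54 = -54 + h$)
$\left(-9211 - E{\left(1,7 \right)} \left(1 + \left(39 - -10\right)\right)\right) - n{\left(71,-17 \right)} = \left(-9211 - \left(-9 - 21\right) \left(1 + \left(39 - -10\right)\right)\right) - \left(-54 + 71\right) = \left(-9211 - \left(-9 - 21\right) \left(1 + \left(39 + 10\right)\right)\right) - 17 = \left(-9211 - - 30 \left(1 + 49\right)\right) - 17 = \left(-9211 - \left(-30\right) 50\right) - 17 = \left(-9211 - -1500\right) - 17 = \left(-9211 + 1500\right) - 17 = -7711 - 17 = -7728$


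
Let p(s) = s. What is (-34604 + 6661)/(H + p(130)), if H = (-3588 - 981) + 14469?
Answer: -27943/10030 ≈ -2.7859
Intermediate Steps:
H = 9900 (H = -4569 + 14469 = 9900)
(-34604 + 6661)/(H + p(130)) = (-34604 + 6661)/(9900 + 130) = -27943/10030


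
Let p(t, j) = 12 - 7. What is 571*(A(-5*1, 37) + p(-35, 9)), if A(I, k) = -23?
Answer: -10278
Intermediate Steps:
p(t, j) = 5
571*(A(-5*1, 37) + p(-35, 9)) = 571*(-23 + 5) = 571*(-18) = -10278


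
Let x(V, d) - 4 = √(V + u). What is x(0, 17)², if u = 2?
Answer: (4 + √2)² ≈ 29.314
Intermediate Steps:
x(V, d) = 4 + √(2 + V) (x(V, d) = 4 + √(V + 2) = 4 + √(2 + V))
x(0, 17)² = (4 + √(2 + 0))² = (4 + √2)²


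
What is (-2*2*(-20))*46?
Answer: 3680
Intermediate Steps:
(-2*2*(-20))*46 = -4*(-20)*46 = 80*46 = 3680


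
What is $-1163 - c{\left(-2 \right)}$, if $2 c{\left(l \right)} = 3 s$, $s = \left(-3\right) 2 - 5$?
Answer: $- \frac{2293}{2} \approx -1146.5$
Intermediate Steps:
$s = -11$ ($s = -6 - 5 = -11$)
$c{\left(l \right)} = - \frac{33}{2}$ ($c{\left(l \right)} = \frac{3 \left(-11\right)}{2} = \frac{1}{2} \left(-33\right) = - \frac{33}{2}$)
$-1163 - c{\left(-2 \right)} = -1163 - - \frac{33}{2} = -1163 + \frac{33}{2} = - \frac{2293}{2}$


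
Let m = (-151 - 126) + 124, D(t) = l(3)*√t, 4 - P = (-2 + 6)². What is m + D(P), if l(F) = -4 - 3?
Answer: -153 - 14*I*√3 ≈ -153.0 - 24.249*I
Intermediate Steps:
l(F) = -7
P = -12 (P = 4 - (-2 + 6)² = 4 - 1*4² = 4 - 1*16 = 4 - 16 = -12)
D(t) = -7*√t
m = -153 (m = -277 + 124 = -153)
m + D(P) = -153 - 14*I*√3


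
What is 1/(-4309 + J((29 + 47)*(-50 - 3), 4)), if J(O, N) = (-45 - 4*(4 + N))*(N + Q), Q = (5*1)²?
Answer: -1/6542 ≈ -0.00015286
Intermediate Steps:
Q = 25 (Q = 5² = 25)
J(O, N) = (-61 - 4*N)*(25 + N) (J(O, N) = (-45 - 4*(4 + N))*(N + 25) = (-45 + (-16 - 4*N))*(25 + N) = (-61 - 4*N)*(25 + N))
1/(-4309 + J((29 + 47)*(-50 - 3), 4)) = 1/(-4309 + (-1525 - 161*4 - 4*4²)) = 1/(-4309 + (-1525 - 644 - 4*16)) = 1/(-4309 + (-1525 - 644 - 64)) = 1/(-4309 - 2233) = 1/(-6542) = -1/6542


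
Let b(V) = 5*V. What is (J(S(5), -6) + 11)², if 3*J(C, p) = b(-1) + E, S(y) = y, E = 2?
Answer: 100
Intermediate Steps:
J(C, p) = -1 (J(C, p) = (5*(-1) + 2)/3 = (-5 + 2)/3 = (⅓)*(-3) = -1)
(J(S(5), -6) + 11)² = (-1 + 11)² = 10² = 100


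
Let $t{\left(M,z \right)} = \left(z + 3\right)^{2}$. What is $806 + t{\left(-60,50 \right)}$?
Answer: $3615$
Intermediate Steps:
$t{\left(M,z \right)} = \left(3 + z\right)^{2}$
$806 + t{\left(-60,50 \right)} = 806 + \left(3 + 50\right)^{2} = 806 + 53^{2} = 806 + 2809 = 3615$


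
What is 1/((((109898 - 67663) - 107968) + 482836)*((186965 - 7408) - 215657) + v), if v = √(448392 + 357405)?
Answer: -15057418300/226725845861174084203 - 3*√89533/226725845861174084203 ≈ -6.6412e-11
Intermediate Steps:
v = 3*√89533 (v = √805797 = 3*√89533 ≈ 897.66)
1/((((109898 - 67663) - 107968) + 482836)*((186965 - 7408) - 215657) + v) = 1/((((109898 - 67663) - 107968) + 482836)*((186965 - 7408) - 215657) + 3*√89533) = 1/(((42235 - 107968) + 482836)*(179557 - 215657) + 3*√89533) = 1/((-65733 + 482836)*(-36100) + 3*√89533) = 1/(417103*(-36100) + 3*√89533) = 1/(-15057418300 + 3*√89533)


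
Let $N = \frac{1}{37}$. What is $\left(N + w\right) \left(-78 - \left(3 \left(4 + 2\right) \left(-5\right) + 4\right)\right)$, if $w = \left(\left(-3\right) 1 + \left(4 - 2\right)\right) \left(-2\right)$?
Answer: $\frac{600}{37} \approx 16.216$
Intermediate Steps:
$N = \frac{1}{37} \approx 0.027027$
$w = 2$ ($w = \left(-3 + 2\right) \left(-2\right) = \left(-1\right) \left(-2\right) = 2$)
$\left(N + w\right) \left(-78 - \left(3 \left(4 + 2\right) \left(-5\right) + 4\right)\right) = \left(\frac{1}{37} + 2\right) \left(-78 - \left(3 \left(4 + 2\right) \left(-5\right) + 4\right)\right) = \frac{75 \left(-78 - \left(3 \cdot 6 \left(-5\right) + 4\right)\right)}{37} = \frac{75 \left(-78 - \left(18 \left(-5\right) + 4\right)\right)}{37} = \frac{75 \left(-78 - \left(-90 + 4\right)\right)}{37} = \frac{75 \left(-78 - -86\right)}{37} = \frac{75 \left(-78 + 86\right)}{37} = \frac{75}{37} \cdot 8 = \frac{600}{37}$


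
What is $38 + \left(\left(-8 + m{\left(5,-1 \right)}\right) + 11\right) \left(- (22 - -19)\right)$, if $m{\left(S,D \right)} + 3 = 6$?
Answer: $-208$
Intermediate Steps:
$m{\left(S,D \right)} = 3$ ($m{\left(S,D \right)} = -3 + 6 = 3$)
$38 + \left(\left(-8 + m{\left(5,-1 \right)}\right) + 11\right) \left(- (22 - -19)\right) = 38 + \left(\left(-8 + 3\right) + 11\right) \left(- (22 - -19)\right) = 38 + \left(-5 + 11\right) \left(- (22 + 19)\right) = 38 + 6 \left(\left(-1\right) 41\right) = 38 + 6 \left(-41\right) = 38 - 246 = -208$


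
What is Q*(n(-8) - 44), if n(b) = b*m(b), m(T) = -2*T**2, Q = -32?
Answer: -31360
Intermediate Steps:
n(b) = -2*b**3 (n(b) = b*(-2*b**2) = -2*b**3)
Q*(n(-8) - 44) = -32*(-2*(-8)**3 - 44) = -32*(-2*(-512) - 44) = -32*(1024 - 44) = -32*980 = -31360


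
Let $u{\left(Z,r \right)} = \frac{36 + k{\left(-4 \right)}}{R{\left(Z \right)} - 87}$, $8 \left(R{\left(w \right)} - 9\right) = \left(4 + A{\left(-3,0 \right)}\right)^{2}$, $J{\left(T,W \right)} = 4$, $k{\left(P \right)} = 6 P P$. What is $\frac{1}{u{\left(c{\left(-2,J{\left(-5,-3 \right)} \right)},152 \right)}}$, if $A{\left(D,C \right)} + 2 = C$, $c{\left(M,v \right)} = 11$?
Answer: $- \frac{155}{264} \approx -0.58712$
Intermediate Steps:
$k{\left(P \right)} = 6 P^{2}$
$A{\left(D,C \right)} = -2 + C$
$R{\left(w \right)} = \frac{19}{2}$ ($R{\left(w \right)} = 9 + \frac{\left(4 + \left(-2 + 0\right)\right)^{2}}{8} = 9 + \frac{\left(4 - 2\right)^{2}}{8} = 9 + \frac{2^{2}}{8} = 9 + \frac{1}{8} \cdot 4 = 9 + \frac{1}{2} = \frac{19}{2}$)
$u{\left(Z,r \right)} = - \frac{264}{155}$ ($u{\left(Z,r \right)} = \frac{36 + 6 \left(-4\right)^{2}}{\frac{19}{2} - 87} = \frac{36 + 6 \cdot 16}{- \frac{155}{2}} = \left(36 + 96\right) \left(- \frac{2}{155}\right) = 132 \left(- \frac{2}{155}\right) = - \frac{264}{155}$)
$\frac{1}{u{\left(c{\left(-2,J{\left(-5,-3 \right)} \right)},152 \right)}} = \frac{1}{- \frac{264}{155}} = - \frac{155}{264}$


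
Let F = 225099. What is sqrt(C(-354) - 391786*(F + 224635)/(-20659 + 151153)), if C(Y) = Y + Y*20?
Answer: 2*I*sqrt(1444972926424755)/65247 ≈ 1165.2*I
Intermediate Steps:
C(Y) = 21*Y (C(Y) = Y + 20*Y = 21*Y)
sqrt(C(-354) - 391786*(F + 224635)/(-20659 + 151153)) = sqrt(21*(-354) - 391786*(225099 + 224635)/(-20659 + 151153)) = sqrt(-7434 - 391786/(130494/449734)) = sqrt(-7434 - 391786/(130494*(1/449734))) = sqrt(-7434 - 391786/65247/224867) = sqrt(-7434 - 391786*224867/65247) = sqrt(-7434 - 88099742462/65247) = sqrt(-88584788660/65247) = 2*I*sqrt(1444972926424755)/65247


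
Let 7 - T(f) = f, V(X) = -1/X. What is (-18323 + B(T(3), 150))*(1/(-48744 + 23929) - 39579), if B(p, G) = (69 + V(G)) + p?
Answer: 1344322253788943/1861125 ≈ 7.2232e+8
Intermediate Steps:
T(f) = 7 - f
B(p, G) = 69 + p - 1/G (B(p, G) = (69 - 1/G) + p = 69 + p - 1/G)
(-18323 + B(T(3), 150))*(1/(-48744 + 23929) - 39579) = (-18323 + (69 + (7 - 1*3) - 1/150))*(1/(-48744 + 23929) - 39579) = (-18323 + (69 + (7 - 3) - 1*1/150))*(1/(-24815) - 39579) = (-18323 + (69 + 4 - 1/150))*(-1/24815 - 39579) = (-18323 + 10949/150)*(-982152886/24815) = -2737501/150*(-982152886/24815) = 1344322253788943/1861125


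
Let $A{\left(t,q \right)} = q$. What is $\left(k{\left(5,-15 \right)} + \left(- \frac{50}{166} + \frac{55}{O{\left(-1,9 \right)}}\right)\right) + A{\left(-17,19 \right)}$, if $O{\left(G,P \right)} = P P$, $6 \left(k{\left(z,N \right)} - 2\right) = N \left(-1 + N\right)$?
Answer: $\frac{412643}{6723} \approx 61.378$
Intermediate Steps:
$k{\left(z,N \right)} = 2 + \frac{N \left(-1 + N\right)}{6}$
$O{\left(G,P \right)} = P^{2}$
$\left(k{\left(5,-15 \right)} + \left(- \frac{50}{166} + \frac{55}{O{\left(-1,9 \right)}}\right)\right) + A{\left(-17,19 \right)} = \left(\left(2 - - \frac{5}{2} + \frac{\left(-15\right)^{2}}{6}\right) + \left(- \frac{50}{166} + \frac{55}{9^{2}}\right)\right) + 19 = \left(\left(2 + \frac{5}{2} + \frac{1}{6} \cdot 225\right) + \left(\left(-50\right) \frac{1}{166} + \frac{55}{81}\right)\right) + 19 = \left(\left(2 + \frac{5}{2} + \frac{75}{2}\right) + \left(- \frac{25}{83} + 55 \cdot \frac{1}{81}\right)\right) + 19 = \left(42 + \left(- \frac{25}{83} + \frac{55}{81}\right)\right) + 19 = \left(42 + \frac{2540}{6723}\right) + 19 = \frac{284906}{6723} + 19 = \frac{412643}{6723}$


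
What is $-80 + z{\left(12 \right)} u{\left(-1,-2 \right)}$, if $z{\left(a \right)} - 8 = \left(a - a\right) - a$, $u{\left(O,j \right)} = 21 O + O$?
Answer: $8$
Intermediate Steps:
$u{\left(O,j \right)} = 22 O$
$z{\left(a \right)} = 8 - a$ ($z{\left(a \right)} = 8 + \left(\left(a - a\right) - a\right) = 8 + \left(0 - a\right) = 8 - a$)
$-80 + z{\left(12 \right)} u{\left(-1,-2 \right)} = -80 + \left(8 - 12\right) 22 \left(-1\right) = -80 + \left(8 - 12\right) \left(-22\right) = -80 - -88 = -80 + 88 = 8$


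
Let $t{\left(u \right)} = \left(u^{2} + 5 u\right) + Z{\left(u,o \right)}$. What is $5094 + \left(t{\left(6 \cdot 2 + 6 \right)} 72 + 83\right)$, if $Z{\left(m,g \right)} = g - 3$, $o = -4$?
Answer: $34481$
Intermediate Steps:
$Z{\left(m,g \right)} = -3 + g$
$t{\left(u \right)} = -7 + u^{2} + 5 u$ ($t{\left(u \right)} = \left(u^{2} + 5 u\right) - 7 = -7 + u^{2} + 5 u$)
$5094 + \left(t{\left(6 \cdot 2 + 6 \right)} 72 + 83\right) = 5094 + \left(\left(-7 + \left(6 \cdot 2 + 6\right)^{2} + 5 \left(6 \cdot 2 + 6\right)\right) 72 + 83\right) = 5094 + \left(\left(-7 + \left(12 + 6\right)^{2} + 5 \left(12 + 6\right)\right) 72 + 83\right) = 5094 + \left(\left(-7 + 18^{2} + 5 \cdot 18\right) 72 + 83\right) = 5094 + \left(\left(-7 + 324 + 90\right) 72 + 83\right) = 5094 + \left(407 \cdot 72 + 83\right) = 5094 + \left(29304 + 83\right) = 5094 + 29387 = 34481$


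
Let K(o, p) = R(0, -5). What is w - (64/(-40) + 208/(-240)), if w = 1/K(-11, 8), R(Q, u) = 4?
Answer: 163/60 ≈ 2.7167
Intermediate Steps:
K(o, p) = 4
w = ¼ (w = 1/4 = ¼ ≈ 0.25000)
w - (64/(-40) + 208/(-240)) = ¼ - (64/(-40) + 208/(-240)) = ¼ - (64*(-1/40) + 208*(-1/240)) = ¼ - (-8/5 - 13/15) = ¼ - 1*(-37/15) = ¼ + 37/15 = 163/60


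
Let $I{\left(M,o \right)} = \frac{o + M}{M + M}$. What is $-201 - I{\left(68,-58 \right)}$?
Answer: $- \frac{13673}{68} \approx -201.07$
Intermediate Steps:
$I{\left(M,o \right)} = \frac{M + o}{2 M}$
$-201 - I{\left(68,-58 \right)} = -201 - \frac{68 - 58}{2 \cdot 68} = -201 - \frac{1}{2} \cdot \frac{1}{68} \cdot 10 = -201 - \frac{5}{68} = - \frac{13673}{68}$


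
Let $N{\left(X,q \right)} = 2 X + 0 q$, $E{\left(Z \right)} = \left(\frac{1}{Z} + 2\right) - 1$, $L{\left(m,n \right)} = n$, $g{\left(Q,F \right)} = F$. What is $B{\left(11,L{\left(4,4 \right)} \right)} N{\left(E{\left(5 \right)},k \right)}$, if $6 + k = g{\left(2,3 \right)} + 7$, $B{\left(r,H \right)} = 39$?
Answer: $\frac{468}{5} \approx 93.6$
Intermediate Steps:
$k = 4$ ($k = -6 + \left(3 + 7\right) = -6 + 10 = 4$)
$E{\left(Z \right)} = 1 + \frac{1}{Z}$ ($E{\left(Z \right)} = \left(2 + \frac{1}{Z}\right) - 1 = 1 + \frac{1}{Z}$)
$N{\left(X,q \right)} = 2 X$ ($N{\left(X,q \right)} = 2 X + 0 = 2 X$)
$B{\left(11,L{\left(4,4 \right)} \right)} N{\left(E{\left(5 \right)},k \right)} = 39 \cdot 2 \frac{1 + 5}{5} = 39 \cdot 2 \cdot \frac{1}{5} \cdot 6 = 39 \cdot 2 \cdot \frac{6}{5} = 39 \cdot \frac{12}{5} = \frac{468}{5}$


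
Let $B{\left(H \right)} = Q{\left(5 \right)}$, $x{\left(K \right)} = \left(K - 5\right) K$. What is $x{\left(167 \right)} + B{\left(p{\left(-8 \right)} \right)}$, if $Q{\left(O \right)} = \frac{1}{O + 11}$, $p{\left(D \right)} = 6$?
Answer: $\frac{432865}{16} \approx 27054.0$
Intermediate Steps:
$Q{\left(O \right)} = \frac{1}{11 + O}$
$x{\left(K \right)} = K \left(-5 + K\right)$ ($x{\left(K \right)} = \left(-5 + K\right) K = K \left(-5 + K\right)$)
$B{\left(H \right)} = \frac{1}{16}$ ($B{\left(H \right)} = \frac{1}{11 + 5} = \frac{1}{16}$)
$x{\left(167 \right)} + B{\left(p{\left(-8 \right)} \right)} = 167 \left(-5 + 167\right) + \frac{1}{16} = 167 \cdot 162 + \frac{1}{16} = 27054 + \frac{1}{16} = \frac{432865}{16}$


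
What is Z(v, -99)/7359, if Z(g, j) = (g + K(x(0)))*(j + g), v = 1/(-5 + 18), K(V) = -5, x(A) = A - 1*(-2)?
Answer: 82304/1243671 ≈ 0.066178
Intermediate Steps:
x(A) = 2 + A (x(A) = A + 2 = 2 + A)
v = 1/13 ≈ 0.076923
Z(g, j) = (-5 + g)*(g + j) (Z(g, j) = (g - 5)*(j + g) = (-5 + g)*(g + j))
Z(v, -99)/7359 = ((1/13)² - 5*1/13 - 5*(-99) + (1/13)*(-99))/7359 = (1/169 - 5/13 + 495 - 99/13)*(1/7359) = (82304/169)*(1/7359) = 82304/1243671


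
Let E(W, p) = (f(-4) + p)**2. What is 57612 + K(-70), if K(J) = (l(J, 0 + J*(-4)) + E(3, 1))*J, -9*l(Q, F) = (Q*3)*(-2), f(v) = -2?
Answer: 182426/3 ≈ 60809.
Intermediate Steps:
l(Q, F) = 2*Q/3 (l(Q, F) = -Q*3*(-2)/9 = -3*Q*(-2)/9 = -(-2)*Q/3 = 2*Q/3)
E(W, p) = (-2 + p)**2
K(J) = J*(1 + 2*J/3) (K(J) = (2*J/3 + (-2 + 1)**2)*J = (2*J/3 + (-1)**2)*J = (2*J/3 + 1)*J = (1 + 2*J/3)*J = J*(1 + 2*J/3))
57612 + K(-70) = 57612 + (1/3)*(-70)*(3 + 2*(-70)) = 57612 + (1/3)*(-70)*(3 - 140) = 57612 + (1/3)*(-70)*(-137) = 57612 + 9590/3 = 182426/3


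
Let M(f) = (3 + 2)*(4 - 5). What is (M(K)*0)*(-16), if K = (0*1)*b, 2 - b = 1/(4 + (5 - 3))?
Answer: 0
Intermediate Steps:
b = 11/6 (b = 2 - 1/(4 + (5 - 3)) = 2 - 1/(4 + 2) = 2 - 1/6 = 2 - 1*⅙ = 2 - ⅙ = 11/6 ≈ 1.8333)
K = 0 (K = (0*1)*(11/6) = 0*(11/6) = 0)
M(f) = -5 (M(f) = 5*(-1) = -5)
(M(K)*0)*(-16) = -5*0*(-16) = 0*(-16) = 0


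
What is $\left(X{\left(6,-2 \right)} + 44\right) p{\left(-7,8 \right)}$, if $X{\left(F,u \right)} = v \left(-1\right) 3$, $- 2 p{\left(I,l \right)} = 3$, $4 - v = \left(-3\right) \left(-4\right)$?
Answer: $-102$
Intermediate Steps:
$v = -8$ ($v = 4 - \left(-3\right) \left(-4\right) = 4 - 12 = -8$)
$p{\left(I,l \right)} = - \frac{3}{2}$ ($p{\left(I,l \right)} = \left(- \frac{1}{2}\right) 3 = - \frac{3}{2}$)
$X{\left(F,u \right)} = 24$ ($X{\left(F,u \right)} = \left(-8\right) \left(-1\right) 3 = 8 \cdot 3 = 24$)
$\left(X{\left(6,-2 \right)} + 44\right) p{\left(-7,8 \right)} = \left(24 + 44\right) \left(- \frac{3}{2}\right) = 68 \left(- \frac{3}{2}\right) = -102$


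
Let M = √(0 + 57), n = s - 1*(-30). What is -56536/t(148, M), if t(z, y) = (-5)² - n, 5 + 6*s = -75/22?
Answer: 7462752/475 ≈ 15711.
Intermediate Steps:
s = -185/132 (s = -⅚ + (-75/22)/6 = -⅚ + (-75*1/22)/6 = -⅚ + (⅙)*(-75/22) = -⅚ - 25/44 = -185/132 ≈ -1.4015)
n = 3775/132 (n = -185/132 - 1*(-30) = -185/132 + 30 = 3775/132 ≈ 28.598)
M = √57 ≈ 7.5498
t(z, y) = -475/132 (t(z, y) = (-5)² - 1*3775/132 = 25 - 3775/132 = -475/132)
-56536/t(148, M) = -56536/(-475/132) = -56536*(-132/475) = 7462752/475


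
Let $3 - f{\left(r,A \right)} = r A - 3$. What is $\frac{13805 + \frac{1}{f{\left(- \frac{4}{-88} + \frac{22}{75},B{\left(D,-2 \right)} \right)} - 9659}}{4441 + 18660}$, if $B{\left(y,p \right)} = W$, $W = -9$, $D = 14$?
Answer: $\frac{73269664215}{122607933773} \approx 0.59759$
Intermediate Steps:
$B{\left(y,p \right)} = -9$
$f{\left(r,A \right)} = 6 - A r$ ($f{\left(r,A \right)} = 3 - \left(r A - 3\right) = 3 - \left(A r - 3\right) = 3 - \left(-3 + A r\right) = 6 - A r$)
$\frac{13805 + \frac{1}{f{\left(- \frac{4}{-88} + \frac{22}{75},B{\left(D,-2 \right)} \right)} - 9659}}{4441 + 18660} = \frac{13805 + \frac{1}{\left(6 - - 9 \left(- \frac{4}{-88} + \frac{22}{75}\right)\right) - 9659}}{4441 + 18660} = \frac{13805 + \frac{1}{\left(6 - - 9 \left(\left(-4\right) \left(- \frac{1}{88}\right) + 22 \cdot \frac{1}{75}\right)\right) - 9659}}{23101} = \left(13805 + \frac{1}{\left(6 - - 9 \left(\frac{1}{22} + \frac{22}{75}\right)\right) - 9659}\right) \frac{1}{23101} = \left(13805 + \frac{1}{\left(6 - \left(-9\right) \frac{559}{1650}\right) - 9659}\right) \frac{1}{23101} = \left(13805 + \frac{1}{\left(6 + \frac{1677}{550}\right) - 9659}\right) \frac{1}{23101} = \left(13805 + \frac{1}{\frac{4977}{550} - 9659}\right) \frac{1}{23101} = \left(13805 + \frac{1}{- \frac{5307473}{550}}\right) \frac{1}{23101} = \left(13805 - \frac{550}{5307473}\right) \frac{1}{23101} = \frac{73269664215}{5307473} \cdot \frac{1}{23101} = \frac{73269664215}{122607933773}$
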